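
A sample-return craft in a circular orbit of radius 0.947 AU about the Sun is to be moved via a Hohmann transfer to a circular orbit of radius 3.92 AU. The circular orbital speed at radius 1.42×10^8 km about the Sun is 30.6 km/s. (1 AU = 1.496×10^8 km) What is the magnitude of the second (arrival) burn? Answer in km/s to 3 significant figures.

From the circular-orbit relation v² = μ/r at r = 1.42×10^8 km: μ = v²r = (30.6)² × 1.42×10^8 = 1.32963×10^11 km³/s².
In km: r₁ = 0.947 × 1.496×10^8 = 1.416712×10^8 km; r₂ = 3.92 × 1.496×10^8 = 5.86432×10^8 km.
Semi-major axis of the transfer orbit: a_t = (1.416712×10^8 + 5.86432×10^8)/2 = 3.640516×10^8 km.
Circular speed at r = 5.86432×10^8 km: v_c = √(μ/r) = 15.0576 km/s.
Vis-viva on the transfer ellipse at r = 5.86432×10^8 km gives v_t = √[μ(2/r − 1/a_t)] = 9.39325 km/s.
Δv₂ = |v_t − v_c| = |9.39325 − 15.0576| = 5.664 km/s.

Δv₂ = 5.66 km/s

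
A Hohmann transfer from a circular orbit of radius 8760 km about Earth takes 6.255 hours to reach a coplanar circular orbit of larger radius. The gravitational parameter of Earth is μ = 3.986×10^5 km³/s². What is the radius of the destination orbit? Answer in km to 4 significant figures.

Transfer time t = 6.255 hours = 22518 s, and t = π√(a_t³/μ).
So a_t = (μ t²/π²)^(1/3) = (3.986×10^5 × (22518)² / π²)^(1/3) = 27359 km.
Since a_t = (r₁ + r₂)/2, r₂ = 2a_t − r₁ = 2×27359 − 8760 = 45958 km.

r₂ = 45960 km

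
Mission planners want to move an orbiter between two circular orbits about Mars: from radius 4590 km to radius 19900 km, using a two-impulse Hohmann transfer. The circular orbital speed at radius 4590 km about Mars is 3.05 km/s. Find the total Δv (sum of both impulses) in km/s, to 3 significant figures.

Δv = 1.41 km/s

From the circular-orbit relation v² = μ/r at r = 4590 km: μ = v²r = (3.05)² × 4590 = 42698.5 km³/s².
Transfer-ellipse semi-major axis a_t = (r₁ + r₂)/2 = (4590 + 19900)/2 = 12245 km.
At r₁ the circular-orbit speed is v₁ = √(μ/r₁) = 3.0500 km/s.
On the transfer ellipse at r₁, vis-viva gives v_p = √[μ(2/r₁ − 1/a_t)] = 3.8882 km/s.
First burn Δv₁ = |v_p − v₁| = 0.8382 km/s.
At r₂, v₂ = √(μ/r₂) = 1.4648 km/s.
Transfer-orbit speed at r₂: v_a = √[μ(2/r₂ − 1/a_t)] = 0.89682 km/s.
Second burn Δv₂ = |v₂ − v_a| = 0.5680 km/s.
Δv = Δv₁ + Δv₂ = 0.8382 + 0.5680 = 1.406 km/s.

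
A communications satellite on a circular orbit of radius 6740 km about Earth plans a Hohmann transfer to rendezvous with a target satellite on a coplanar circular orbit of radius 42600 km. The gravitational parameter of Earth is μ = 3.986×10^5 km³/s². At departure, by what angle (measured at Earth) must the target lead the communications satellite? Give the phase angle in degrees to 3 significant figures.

Semi-major axis of the transfer orbit: a_t = (6740 + 42600)/2 = 24670 km.
Transfer time t = π√(a_t³/μ) = 19281 s.
Target angular speed ω₂ = √(μ/r₂³) = 7.1805×10^-5 rad/s.
Angle swept by the target during transfer: ω₂·t = 1.3845 rad = 79.33°.
Arrival is 180° from departure on the ellipse, so φ = 180° − 79.33° = 101°.

φ = 101°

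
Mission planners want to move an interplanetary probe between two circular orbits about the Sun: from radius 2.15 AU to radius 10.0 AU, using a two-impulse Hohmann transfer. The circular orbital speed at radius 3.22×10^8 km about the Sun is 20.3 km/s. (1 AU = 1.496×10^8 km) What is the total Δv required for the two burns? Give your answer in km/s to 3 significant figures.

Δv = 9.56 km/s

From the circular-orbit relation v² = μ/r at r = 3.22×10^8 km: μ = v²r = (20.3)² × 3.22×10^8 = 1.32693×10^11 km³/s².
In km: r₁ = 2.15 × 1.496×10^8 = 3.2164×10^8 km; r₂ = 10.0 × 1.496×10^8 = 1.496×10^9 km.
The Hohmann ellipse has a_t = (r₁ + r₂)/2 = 9.0882×10^8 km.
Circular speed at r₁: v₁ = √(μ/r₁) = √(1.32693×10^11/3.2164×10^8) = 20.311 km/s.
On the transfer ellipse at r₁, v² = μ(2/r − 1/a) gives v_p = √[μ(2/r₁ − 1/a_t)] = 26.059 km/s.
First burn Δv₁ = |v_p − v₁| = 5.748 km/s.
Circular speed at r₂: v₂ = √(μ/r₂) = 9.418 km/s.
Transfer-orbit speed at r₂: v_a = √[μ(2/r₂ − 1/a_t)] = 5.603 km/s.
Second burn Δv₂ = |v₂ − v_a| = 3.815 km/s.
Total Δv = Δv₁ + Δv₂ = 9.563 km/s.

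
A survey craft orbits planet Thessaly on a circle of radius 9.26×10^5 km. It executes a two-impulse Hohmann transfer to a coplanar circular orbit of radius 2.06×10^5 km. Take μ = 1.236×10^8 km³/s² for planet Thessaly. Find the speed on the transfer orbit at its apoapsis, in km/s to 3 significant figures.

v = 6.97 km/s

The Hohmann ellipse has a_t = (r₁ + r₂)/2 = 5.660×10^5 km.
The apoapsis of the transfer ellipse is at r = 9.260×10^5 km.
Vis-viva: v = √[μ(2/r − 1/a_t)] = √[1.236×10^8 × (2/9.260×10^5 − 1/5.660×10^5)] = 6.970 km/s.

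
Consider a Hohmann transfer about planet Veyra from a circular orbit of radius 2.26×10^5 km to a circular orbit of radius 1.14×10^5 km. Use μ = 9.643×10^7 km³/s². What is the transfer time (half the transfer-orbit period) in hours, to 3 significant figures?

t = 6.23 hours

The Hohmann ellipse has a_t = (r₁ + r₂)/2 = 1.700×10^5 km.
Transfer time t = π√(a_t³/μ) = π√((1.700×10^5)³ / 9.643×10^7) = 22420 s.
Converting: 22420 s ÷ 3600 s/hour = 6.23 hours.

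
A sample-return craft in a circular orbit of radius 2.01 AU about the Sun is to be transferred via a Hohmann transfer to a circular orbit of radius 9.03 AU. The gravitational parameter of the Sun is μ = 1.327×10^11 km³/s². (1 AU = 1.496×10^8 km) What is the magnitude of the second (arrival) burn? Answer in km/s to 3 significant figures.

In km: r₁ = 2.01 × 1.496×10^8 = 3.00696×10^8 km; r₂ = 9.03 × 1.496×10^8 = 1.350888×10^9 km.
Transfer-ellipse semi-major axis a_t = (r₁ + r₂)/2 = (3.00696×10^8 + 1.350888×10^9)/2 = 8.25792×10^8 km.
Circular speed at r = 1.350888×10^9 km: v_c = √(μ/r) = 9.911 km/s.
Transfer-orbit speed at the same r (vis-viva, a = a_t): v_t = √[μ(2/r − 1/a_t)] = 5.981 km/s.
Δv₂ = |v_t − v_c| = |5.981 − 9.911| = 3.930 km/s.

Δv₂ = 3.93 km/s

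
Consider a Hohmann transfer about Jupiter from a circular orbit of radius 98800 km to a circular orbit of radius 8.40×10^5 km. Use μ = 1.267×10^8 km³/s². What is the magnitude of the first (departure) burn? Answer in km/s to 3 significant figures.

Δv₁ = 12.1 km/s

Semi-major axis of the transfer orbit: a_t = (98800 + 8.400×10^5)/2 = 4.694×10^5 km.
On the circular orbit at r = 98800 km, v_c = √(μ/r) = 35.81 km/s.
Transfer-orbit speed at the same r (vis-viva, a = a_t): v_t = √[μ(2/r − 1/a_t)] = 47.90 km/s.
Δv₁ = |v_t − v_c| = |47.90 − 35.81| = 12.09 km/s.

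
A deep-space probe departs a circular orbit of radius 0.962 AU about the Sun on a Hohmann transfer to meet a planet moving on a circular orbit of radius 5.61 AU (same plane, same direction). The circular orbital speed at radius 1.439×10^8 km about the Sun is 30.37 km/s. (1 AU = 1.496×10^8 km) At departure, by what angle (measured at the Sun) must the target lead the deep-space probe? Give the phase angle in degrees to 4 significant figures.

φ = 99.31°

From the circular-orbit relation v² = μ/r at r = 1.439×10^8 km: μ = v²r = (30.37)² × 1.439×10^8 = 1.32724×10^11 km³/s².
In km: r₁ = 0.962 × 1.496×10^8 = 1.439152×10^8 km; r₂ = 5.61 × 1.496×10^8 = 8.39256×10^8 km.
Semi-major axis of the transfer orbit: a_t = (1.439152×10^8 + 8.39256×10^8)/2 = 4.915856×10^8 km.
The half-period of the transfer ellipse is t = π√(a_t³/μ) = 9.3988×10^7 s.
The target's mean motion on its circular orbit is ω₂ = √(μ/r₂³) = 1.4984×10^-8 rad/s.
Angle swept by the target during transfer: ω₂·t = 1.4083 rad = 80.69°.
The deep-space probe traverses 180° on the transfer ellipse, so the target must lead by 180° − 80.69° = 99.31°.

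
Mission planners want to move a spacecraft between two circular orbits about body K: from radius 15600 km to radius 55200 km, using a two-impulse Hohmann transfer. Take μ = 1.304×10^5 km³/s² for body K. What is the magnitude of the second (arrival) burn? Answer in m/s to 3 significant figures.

Transfer-ellipse semi-major axis a_t = (r₁ + r₂)/2 = (15600 + 55200)/2 = 35400 km.
Circular speed at r = 55200 km: v_c = √(μ/r) = 1.5370 km/s.
Vis-viva on the transfer ellipse at r = 55200 km gives v_t = √[μ(2/r − 1/a_t)] = 1.0203 km/s.
Δv₂ = |v_t − v_c| = |1.0203 − 1.5370| = 0.5167 km/s.

Δv₂ = 517 m/s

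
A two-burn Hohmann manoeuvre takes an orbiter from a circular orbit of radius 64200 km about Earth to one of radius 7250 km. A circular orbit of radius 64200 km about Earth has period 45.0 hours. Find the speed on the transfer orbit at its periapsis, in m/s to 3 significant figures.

From Kepler's third law T² = 4π²r³/μ at r = 64200 km, T = 45.0 hours = 45.0 × 3600 s = 1.620×10^5 s: μ = 4π²r³/T² = 3.98047×10^5 km³/s².
The Hohmann ellipse has a_t = (r₁ + r₂)/2 = 35725 km.
The periapsis of the transfer ellipse is at r = 7250 km.
Vis-viva: v = √[μ(2/r − 1/a_t)] = √[3.98047×10^5 × (2/7250 − 1/35725)] = 9.933 km/s.

v = 9930 m/s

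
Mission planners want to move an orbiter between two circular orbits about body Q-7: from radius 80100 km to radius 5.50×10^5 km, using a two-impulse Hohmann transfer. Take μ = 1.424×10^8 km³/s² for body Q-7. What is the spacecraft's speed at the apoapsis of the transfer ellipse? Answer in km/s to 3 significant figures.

The Hohmann ellipse has a_t = (r₁ + r₂)/2 = 3.1505×10^5 km.
The apoapsis of the transfer ellipse is at r = 5.500×10^5 km.
Applying v² = μ(2/r − 1/a_t): v = 8.113 km/s.

v = 8.11 km/s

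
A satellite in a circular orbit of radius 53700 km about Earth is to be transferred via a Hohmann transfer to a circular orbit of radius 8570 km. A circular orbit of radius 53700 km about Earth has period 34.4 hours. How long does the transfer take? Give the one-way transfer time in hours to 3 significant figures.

t = 7.59 hours

From Kepler's third law T² = 4π²r³/μ at r = 53700 km, T = 34.4 hours = 34.4 × 3600 s = 1.2384×10^5 s: μ = 4π²r³/T² = 3.98621×10^5 km³/s².
Transfer-ellipse semi-major axis a_t = (r₁ + r₂)/2 = (53700 + 8570)/2 = 31135 km.
By Kepler's third law the transfer-orbit period is T = 2π√(a_t³/μ), so t = T/2 = 27340 s.
Converting: 27340 s ÷ 3600 s/hour = 7.59 hours.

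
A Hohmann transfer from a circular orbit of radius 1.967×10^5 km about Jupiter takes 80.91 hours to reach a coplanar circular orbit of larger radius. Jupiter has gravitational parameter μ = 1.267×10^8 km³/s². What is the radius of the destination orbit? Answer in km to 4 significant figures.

r₂ = 1.861×10^6 km

Transfer time t = 80.91 hours = 2.91276×10^5 s, and t = π√(a_t³/μ).
So a_t = (μ t²/π²)^(1/3) = (1.267×10^8 × (2.91276×10^5)² / π²)^(1/3) = 1.0289×10^6 km.
Since a_t = (r₁ + r₂)/2, r₂ = 2a_t − r₁ = 2×1.0289×10^6 − 1.967×10^5 = 1.8611×10^6 km.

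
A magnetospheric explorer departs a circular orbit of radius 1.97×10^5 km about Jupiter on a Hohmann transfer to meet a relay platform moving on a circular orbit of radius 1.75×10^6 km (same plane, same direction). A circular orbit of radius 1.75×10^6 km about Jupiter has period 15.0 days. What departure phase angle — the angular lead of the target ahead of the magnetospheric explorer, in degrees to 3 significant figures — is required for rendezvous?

From Kepler's third law T² = 4π²r³/μ at r = 1.75×10^6 km, T = 15.0 days = 15.0 × 86400 s = 1.296×10^6 s: μ = 4π²r³/T² = 1.25969×10^8 km³/s².
The Hohmann ellipse has a_t = (r₁ + r₂)/2 = 9.735×10^5 km.
Transfer time t = π√(a_t³/μ) = 2.6886×10^5 s.
Target angular speed ω₂ = √(μ/r₂³) = 4.8481×10^-6 rad/s.
Angle swept by the target during transfer: ω₂·t = 1.30346 rad = 74.68°.
The magnetospheric explorer traverses 180° on the transfer ellipse, so the target must lead by 180° − 74.68° = 105°.

φ = 105°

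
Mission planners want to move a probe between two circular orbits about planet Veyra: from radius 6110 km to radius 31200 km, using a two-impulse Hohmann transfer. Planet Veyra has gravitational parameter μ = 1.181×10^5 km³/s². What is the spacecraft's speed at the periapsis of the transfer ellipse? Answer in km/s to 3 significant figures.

v = 5.69 km/s

The Hohmann ellipse has a_t = (r₁ + r₂)/2 = 18655 km.
At periapsis, r = 6110 km.
From the vis-viva equation, v = √[μ(2/r − 1/a_t)] = 5.686 km/s.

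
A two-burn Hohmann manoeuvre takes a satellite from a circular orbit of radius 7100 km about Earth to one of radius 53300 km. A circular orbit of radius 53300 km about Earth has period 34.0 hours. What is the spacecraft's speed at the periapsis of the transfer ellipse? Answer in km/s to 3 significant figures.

From Kepler's third law T² = 4π²r³/μ at r = 53300 km, T = 34.0 hours = 34.0 × 3600 s = 1.224×10^5 s: μ = 4π²r³/T² = 3.99005×10^5 km³/s².
The Hohmann ellipse has a_t = (r₁ + r₂)/2 = 30200 km.
The periapsis of the transfer ellipse is at r = 7100 km.
Vis-viva: v = √[μ(2/r − 1/a_t)] = √[3.99005×10^5 × (2/7100 − 1/30200)] = 9.959 km/s.

v = 9.96 km/s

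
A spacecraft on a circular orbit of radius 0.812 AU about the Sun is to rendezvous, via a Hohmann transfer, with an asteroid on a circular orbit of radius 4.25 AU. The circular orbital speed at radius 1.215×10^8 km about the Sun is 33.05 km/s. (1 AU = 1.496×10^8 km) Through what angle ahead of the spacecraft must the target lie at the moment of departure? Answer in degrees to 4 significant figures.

From the circular-orbit relation v² = μ/r at r = 1.215×10^8 km: μ = v²r = (33.05)² × 1.215×10^8 = 1.32715×10^11 km³/s².
In km: r₁ = 0.812 × 1.496×10^8 = 1.214752×10^8 km; r₂ = 4.25 × 1.496×10^8 = 6.358×10^8 km.
Transfer-ellipse semi-major axis a_t = (r₁ + r₂)/2 = (1.214752×10^8 + 6.358×10^8)/2 = 3.786376×10^8 km.
Transfer time t = π√(a_t³/μ) = 6.3537×10^7 s.
The target's mean motion on its circular orbit is ω₂ = √(μ/r₂³) = 2.2724×10^-8 rad/s.
Angle swept by the target during transfer: ω₂·t = 1.4438 rad = 82.72°.
The spacecraft traverses 180° on the transfer ellipse, so the target must lead by 180° − 82.72° = 97.28°.

φ = 97.28°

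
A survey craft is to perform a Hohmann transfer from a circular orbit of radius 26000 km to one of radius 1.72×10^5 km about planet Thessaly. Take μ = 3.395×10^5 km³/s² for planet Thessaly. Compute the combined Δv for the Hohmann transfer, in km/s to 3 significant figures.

Δv = 1.83 km/s

Transfer-ellipse semi-major axis a_t = (r₁ + r₂)/2 = (26000 + 1.720×10^5)/2 = 99000 km.
Circular speed at r₁: v₁ = √(μ/r₁) = √(3.395×10^5/26000) = 3.614 km/s.
Transfer-orbit speed at r₁ (vis-viva): v_p = √[μ(2/r₁ − 1/a_t)] = 4.763 km/s.
First burn Δv₁ = |v_p − v₁| = 1.149 km/s.
At r₂, v₂ = √(μ/r₂) = 1.4049 km/s.
Transfer-orbit speed at r₂: v_a = √[μ(2/r₂ − 1/a_t)] = 0.71999 km/s.
Second burn Δv₂ = |v₂ − v_a| = 0.6849 km/s.
Δv = Δv₁ + Δv₂ = 1.149 + 0.6849 = 1.834 km/s.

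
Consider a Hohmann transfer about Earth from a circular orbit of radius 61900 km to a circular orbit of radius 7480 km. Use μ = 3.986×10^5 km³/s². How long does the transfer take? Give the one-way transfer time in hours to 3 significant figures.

Semi-major axis of the transfer orbit: a_t = (61900 + 7480)/2 = 34690 km.
Transfer time t = π√(a_t³/μ) = π√((34690)³ / 3.986×10^5) = 32150 s.
Converting: 32150 s ÷ 3600 s/hour = 8.93 hours.

t = 8.93 hours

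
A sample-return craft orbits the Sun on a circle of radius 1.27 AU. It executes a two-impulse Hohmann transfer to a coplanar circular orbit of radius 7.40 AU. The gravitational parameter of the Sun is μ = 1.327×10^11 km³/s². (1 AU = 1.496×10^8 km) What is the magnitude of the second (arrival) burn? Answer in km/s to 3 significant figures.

Δv₂ = 5.02 km/s

In km: r₁ = 1.27 × 1.496×10^8 = 1.89992×10^8 km; r₂ = 7.40 × 1.496×10^8 = 1.10704×10^9 km.
Semi-major axis of the transfer orbit: a_t = (1.89992×10^8 + 1.10704×10^9)/2 = 6.48516×10^8 km.
Circular speed at r = 1.10704×10^9 km: v_c = √(μ/r) = 10.948 km/s.
Transfer-orbit speed at the same r (vis-viva, a = a_t): v_t = √[μ(2/r − 1/a_t)] = 5.9260 km/s.
Δv₂ = |v_t − v_c| = |5.9260 − 10.948| = 5.022 km/s.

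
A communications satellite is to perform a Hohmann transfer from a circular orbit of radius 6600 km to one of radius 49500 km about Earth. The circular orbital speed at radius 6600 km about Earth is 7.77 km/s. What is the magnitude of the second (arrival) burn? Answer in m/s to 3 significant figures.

From the circular-orbit relation v² = μ/r at r = 6600 km: μ = v²r = (7.77)² × 6600 = 3.98461×10^5 km³/s².
Semi-major axis of the transfer orbit: a_t = (6600 + 49500)/2 = 28050 km.
On the circular orbit at r = 49500 km, v_c = √(μ/r) = 2.837 km/s.
Vis-viva on the transfer ellipse at r = 49500 km gives v_t = √[μ(2/r − 1/a_t)] = 1.376 km/s.
Δv₂ = |v_t − v_c| = |1.376 − 2.837| = 1.461 km/s.

Δv₂ = 1460 m/s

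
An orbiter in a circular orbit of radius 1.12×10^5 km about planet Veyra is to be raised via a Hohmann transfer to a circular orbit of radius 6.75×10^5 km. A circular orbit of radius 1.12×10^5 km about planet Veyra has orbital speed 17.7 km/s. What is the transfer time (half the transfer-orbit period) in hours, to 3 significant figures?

t = 36.4 hours

From the circular-orbit relation v² = μ/r at r = 1.12×10^5 km: μ = v²r = (17.7)² × 1.12×10^5 = 3.50885×10^7 km³/s².
Transfer-ellipse semi-major axis a_t = (r₁ + r₂)/2 = (1.120×10^5 + 6.750×10^5)/2 = 3.935×10^5 km.
Transfer time t = π√(a_t³/μ) = π√((3.935×10^5)³ / 3.50885×10^7) = 1.309×10^5 s.
Converting: 1.309×10^5 s ÷ 3600 s/hour = 36.4 hours.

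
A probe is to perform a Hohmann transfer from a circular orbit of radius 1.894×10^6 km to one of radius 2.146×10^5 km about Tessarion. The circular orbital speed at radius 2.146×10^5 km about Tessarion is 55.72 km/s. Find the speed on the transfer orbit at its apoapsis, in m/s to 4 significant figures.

From the circular-orbit relation v² = μ/r at r = 2.146×10^5 km: μ = v²r = (55.72)² × 2.146×10^5 = 6.66273×10^8 km³/s².
The Hohmann ellipse has a_t = (r₁ + r₂)/2 = 1.0543×10^6 km.
At apoapsis, r = 1.894×10^6 km.
Vis-viva: v = √[μ(2/r − 1/a_t)] = √[6.66273×10^8 × (2/1.894×10^6 − 1/1.0543×10^6)] = 8.462 km/s.

v = 8462 m/s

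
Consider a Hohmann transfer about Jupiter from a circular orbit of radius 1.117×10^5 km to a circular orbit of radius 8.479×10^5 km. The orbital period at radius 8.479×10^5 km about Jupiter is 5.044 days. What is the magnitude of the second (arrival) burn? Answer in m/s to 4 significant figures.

Δv₂ = 6326 m/s

From Kepler's third law T² = 4π²r³/μ at r = 8.479×10^5 km, T = 5.044 days = 5.044 × 86400 s = 4.358016×10^5 s: μ = 4π²r³/T² = 1.26711×10^8 km³/s².
The Hohmann ellipse has a_t = (r₁ + r₂)/2 = 4.798×10^5 km.
On the circular orbit at r = 8.479×10^5 km, v_c = √(μ/r) = 12.2246 km/s.
Transfer-orbit speed at the same r (vis-viva, a = a_t): v_t = √[μ(2/r − 1/a_t)] = 5.89837 km/s.
Δv₂ = |v_t − v_c| = |5.89837 − 12.2246| = 6.326 km/s.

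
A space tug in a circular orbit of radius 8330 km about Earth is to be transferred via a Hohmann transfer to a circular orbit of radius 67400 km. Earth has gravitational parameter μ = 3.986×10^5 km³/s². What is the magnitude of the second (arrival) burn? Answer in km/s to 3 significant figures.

The Hohmann ellipse has a_t = (r₁ + r₂)/2 = 37865 km.
On the circular orbit at r = 67400 km, v_c = √(μ/r) = 2.432 km/s.
Vis-viva on the transfer ellipse at r = 67400 km gives v_t = √[μ(2/r − 1/a_t)] = 1.141 km/s.
Δv₂ = |v_t − v_c| = |1.141 − 2.432| = 1.291 km/s.

Δv₂ = 1.29 km/s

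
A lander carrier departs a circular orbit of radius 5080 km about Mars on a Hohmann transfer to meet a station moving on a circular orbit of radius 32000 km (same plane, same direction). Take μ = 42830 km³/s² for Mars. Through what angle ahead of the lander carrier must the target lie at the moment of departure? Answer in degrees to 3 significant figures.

φ = 101°

The Hohmann ellipse has a_t = (r₁ + r₂)/2 = 18540 km.
The half-period of the transfer ellipse is t = π√(a_t³/μ) = 38321 s.
Target angular speed ω₂ = √(μ/r₂³) = 3.6153×10^-5 rad/s.
Angle swept by the target during transfer: ω₂·t = 1.3854 rad = 79.38°.
The lander carrier traverses 180° on the transfer ellipse, so the target must lead by 180° − 79.38° = 101°.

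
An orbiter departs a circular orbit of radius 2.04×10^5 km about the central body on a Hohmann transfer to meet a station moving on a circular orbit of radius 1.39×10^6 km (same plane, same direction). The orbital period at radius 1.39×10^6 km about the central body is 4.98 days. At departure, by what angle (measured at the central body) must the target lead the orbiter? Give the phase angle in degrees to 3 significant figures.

From Kepler's third law T² = 4π²r³/μ at r = 1.39×10^6 km, T = 4.98 days = 4.98 × 86400 s = 4.30272×10^5 s: μ = 4π²r³/T² = 5.72688×10^8 km³/s².
Semi-major axis of the transfer orbit: a_t = (2.040×10^5 + 1.390×10^6)/2 = 7.970×10^5 km.
The half-period of the transfer ellipse is t = π√(a_t³/μ) = 93410 s.
The target's mean motion on its circular orbit is ω₂ = √(μ/r₂³) = 1.460×10^-5 rad/s.
Angle swept by the target during transfer: ω₂·t = 1.364 rad = 78.15°.
Arrival is 180° from departure on the ellipse, so φ = 180° − 78.15° = 102°.

φ = 102°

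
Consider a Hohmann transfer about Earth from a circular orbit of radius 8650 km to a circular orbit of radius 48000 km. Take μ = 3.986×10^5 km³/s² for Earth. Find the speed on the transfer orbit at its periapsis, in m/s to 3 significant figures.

Transfer-ellipse semi-major axis a_t = (r₁ + r₂)/2 = (8650 + 48000)/2 = 28325 km.
The periapsis of the transfer ellipse is at r = 8650 km.
Applying v² = μ(2/r − 1/a_t): v = 8.837 km/s.

v = 8840 m/s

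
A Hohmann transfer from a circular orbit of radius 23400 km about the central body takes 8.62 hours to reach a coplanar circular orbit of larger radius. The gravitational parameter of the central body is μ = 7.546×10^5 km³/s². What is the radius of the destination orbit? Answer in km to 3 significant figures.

r₂ = 60400 km

Transfer time t = 8.62 hours = 31032 s, and t = π√(a_t³/μ).
So a_t = (μ t²/π²)^(1/3) = (7.546×10^5 × (31032)² / π²)^(1/3) = 41913 km.
Since a_t = (r₁ + r₂)/2, r₂ = 2a_t − r₁ = 2×41913 − 23400 = 60426 km.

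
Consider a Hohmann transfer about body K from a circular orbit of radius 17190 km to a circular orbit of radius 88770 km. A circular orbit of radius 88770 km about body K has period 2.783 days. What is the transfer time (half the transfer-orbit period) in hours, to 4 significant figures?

From Kepler's third law T² = 4π²r³/μ at r = 88770 km, T = 2.783 days = 2.783 × 86400 s = 2.404512×10^5 s: μ = 4π²r³/T² = 4.77644×10^5 km³/s².
Semi-major axis of the transfer orbit: a_t = (17190 + 88770)/2 = 52980 km.
Half the transfer-orbit period gives t = π√(a_t³/μ) = 55430 s.
Converting: 55430 s ÷ 3600 s/hour = 15.40 hours.

t = 15.40 hours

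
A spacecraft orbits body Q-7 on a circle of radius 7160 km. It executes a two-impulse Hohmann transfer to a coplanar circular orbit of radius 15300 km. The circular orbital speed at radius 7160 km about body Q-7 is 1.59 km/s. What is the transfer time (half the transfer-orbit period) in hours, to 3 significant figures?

From the circular-orbit relation v² = μ/r at r = 7160 km: μ = v²r = (1.59)² × 7160 = 18101.2 km³/s².
Transfer-ellipse semi-major axis a_t = (r₁ + r₂)/2 = (7160 + 15300)/2 = 11230 km.
Half the transfer-orbit period gives t = π√(a_t³/μ) = 27790 s.
Converting: 27790 s ÷ 3600 s/hour = 7.72 hours.

t = 7.72 hours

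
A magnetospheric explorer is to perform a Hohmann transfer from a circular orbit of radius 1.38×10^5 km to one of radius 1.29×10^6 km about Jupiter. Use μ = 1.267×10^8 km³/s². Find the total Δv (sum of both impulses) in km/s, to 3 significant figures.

The Hohmann ellipse has a_t = (r₁ + r₂)/2 = 7.140×10^5 km.
At r₁ the circular-orbit speed is v₁ = √(μ/r₁) = 30.30 km/s.
On the transfer ellipse at r₁, vis-viva equation gives v_p = √[μ(2/r₁ − 1/a_t)] = 40.73 km/s.
First burn Δv₁ = |v_p − v₁| = 10.43 km/s.
At r₂, v₂ = √(μ/r₂) = 9.910 km/s.
Transfer-orbit speed at r₂: v_a = √[μ(2/r₂ − 1/a_t)] = 4.357 km/s.
Second burn Δv₂ = |v₂ − v_a| = 5.553 km/s.
Δv = Δv₁ + Δv₂ = 10.43 + 5.553 = 15.98 km/s.

Δv = 16.0 km/s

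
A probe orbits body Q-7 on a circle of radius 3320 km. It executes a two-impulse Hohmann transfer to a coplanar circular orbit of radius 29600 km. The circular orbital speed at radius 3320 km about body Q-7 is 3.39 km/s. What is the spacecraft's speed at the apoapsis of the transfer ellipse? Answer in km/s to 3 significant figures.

From the circular-orbit relation v² = μ/r at r = 3320 km: μ = v²r = (3.39)² × 3320 = 38153.8 km³/s².
Semi-major axis of the transfer orbit: a_t = (3320 + 29600)/2 = 16460 km.
At apoapsis, r = 29600 km.
From the vis-viva equation, v = √[μ(2/r − 1/a_t)] = 0.5099 km/s.

v = 0.510 km/s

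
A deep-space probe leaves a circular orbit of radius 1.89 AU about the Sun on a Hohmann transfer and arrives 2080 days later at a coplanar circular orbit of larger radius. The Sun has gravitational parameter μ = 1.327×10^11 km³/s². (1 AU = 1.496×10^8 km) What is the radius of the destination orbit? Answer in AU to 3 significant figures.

r₂ = 8.23 AU

In km: r₁ = 1.89 × 1.496×10^8 = 2.82744×10^8 km.
Transfer time t = 2080 days = 1.79712×10^8 s, and t = π√(a_t³/μ).
So a_t = (μ t²/π²)^(1/3) = (1.327×10^11 × (1.79712×10^8)² / π²)^(1/3) = 7.5725×10^8 km.
Since a_t = (r₁ + r₂)/2, r₂ = 2a_t − r₁ = 2×7.5725×10^8 − 2.82744×10^8 = 1.231756×10^9 km.
In AU: r₂ = 1.231756×10^9 / 1.496×10^8 = 8.23 AU.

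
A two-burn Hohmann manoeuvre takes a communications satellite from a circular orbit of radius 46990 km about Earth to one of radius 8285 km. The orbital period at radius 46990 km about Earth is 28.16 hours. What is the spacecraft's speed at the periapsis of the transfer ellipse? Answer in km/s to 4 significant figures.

From Kepler's third law T² = 4π²r³/μ at r = 46990 km, T = 28.16 hours = 28.16 × 3600 s = 1.01376×10^5 s: μ = 4π²r³/T² = 3.98571×10^5 km³/s².
Transfer-ellipse semi-major axis a_t = (r₁ + r₂)/2 = (46990 + 8285)/2 = 27637.5 km.
The periapsis of the transfer ellipse is at r = 8285 km.
Vis-viva: v = √[μ(2/r − 1/a_t)] = √[3.98571×10^5 × (2/8285 − 1/27637.5)] = 9.044 km/s.

v = 9.044 km/s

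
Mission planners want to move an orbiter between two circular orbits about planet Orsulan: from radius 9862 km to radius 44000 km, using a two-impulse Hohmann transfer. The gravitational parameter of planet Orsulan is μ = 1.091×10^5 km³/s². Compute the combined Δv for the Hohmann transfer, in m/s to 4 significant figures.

Δv = 1547 m/s

The Hohmann ellipse has a_t = (r₁ + r₂)/2 = 26931 km.
At r₁ the circular-orbit speed is v₁ = √(μ/r₁) = 3.3261 km/s.
On the transfer ellipse at r₁, vis-viva equation gives v_p = √[μ(2/r₁ − 1/a_t)] = 4.2514 km/s.
First burn Δv₁ = |v_p − v₁| = 0.9253 km/s.
At r₂, v₂ = √(μ/r₂) = 1.5747 km/s.
Transfer-orbit speed at r₂: v_a = √[μ(2/r₂ − 1/a_t)] = 0.95289 km/s.
Second burn Δv₂ = |v₂ − v_a| = 0.6218 km/s.
Total Δv = Δv₁ + Δv₂ = 1.547 km/s.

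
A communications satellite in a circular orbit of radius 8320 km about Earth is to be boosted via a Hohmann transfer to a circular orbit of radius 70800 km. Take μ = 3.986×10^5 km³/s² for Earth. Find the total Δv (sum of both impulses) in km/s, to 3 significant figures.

The Hohmann ellipse has a_t = (r₁ + r₂)/2 = 39560 km.
At r₁ the circular-orbit speed is v₁ = √(μ/r₁) = 6.922 km/s.
Transfer-orbit speed at r₁ (vis-viva equation): v_p = √[μ(2/r₁ − 1/a_t)] = 9.260 km/s.
First burn Δv₁ = |v_p − v₁| = 2.338 km/s.
Circular speed at r₂: v₂ = √(μ/r₂) = 2.373 km/s.
Transfer-orbit speed at r₂: v_a = √[μ(2/r₂ − 1/a_t)] = 1.088 km/s.
Second burn Δv₂ = |v₂ − v_a| = 1.285 km/s.
Total Δv = Δv₁ + Δv₂ = 3.623 km/s.

Δv = 3.62 km/s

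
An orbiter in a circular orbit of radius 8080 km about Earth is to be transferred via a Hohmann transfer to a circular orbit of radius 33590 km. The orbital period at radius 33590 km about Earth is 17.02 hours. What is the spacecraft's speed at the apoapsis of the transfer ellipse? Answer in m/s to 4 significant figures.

From Kepler's third law T² = 4π²r³/μ at r = 33590 km, T = 17.02 hours = 17.02 × 3600 s = 61272 s: μ = 4π²r³/T² = 3.98534×10^5 km³/s².
The Hohmann ellipse has a_t = (r₁ + r₂)/2 = 20835 km.
At apoapsis, r = 33590 km.
Vis-viva: v = √[μ(2/r − 1/a_t)] = √[3.98534×10^5 × (2/33590 − 1/20835)] = 2.145 km/s.

v = 2145 m/s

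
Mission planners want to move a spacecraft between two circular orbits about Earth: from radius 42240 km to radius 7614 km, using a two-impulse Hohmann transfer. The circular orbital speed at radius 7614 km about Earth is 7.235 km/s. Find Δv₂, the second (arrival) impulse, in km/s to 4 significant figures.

Δv₂ = 2.183 km/s

From the circular-orbit relation v² = μ/r at r = 7614 km: μ = v²r = (7.235)² × 7614 = 3.98557×10^5 km³/s².
The Hohmann ellipse has a_t = (r₁ + r₂)/2 = 24927 km.
On the circular orbit at r = 7614 km, v_c = √(μ/r) = 7.235 km/s.
Transfer-orbit speed at the same r (vis-viva, a = a_t): v_t = √[μ(2/r − 1/a_t)] = 9.418 km/s.
Δv₂ = |v_t − v_c| = |9.418 − 7.235| = 2.183 km/s.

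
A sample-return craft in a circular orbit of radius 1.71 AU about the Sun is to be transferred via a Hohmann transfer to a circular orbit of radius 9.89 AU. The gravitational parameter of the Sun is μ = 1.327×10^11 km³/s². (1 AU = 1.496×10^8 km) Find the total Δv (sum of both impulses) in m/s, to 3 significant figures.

Δv = 11300 m/s

In km: r₁ = 1.71 × 1.496×10^8 = 2.55816×10^8 km; r₂ = 9.89 × 1.496×10^8 = 1.479544×10^9 km.
Semi-major axis of the transfer orbit: a_t = (2.55816×10^8 + 1.479544×10^9)/2 = 8.6768×10^8 km.
Circular speed at r₁: v₁ = √(μ/r₁) = √(1.327×10^11/2.55816×10^8) = 22.776 km/s.
On the transfer ellipse at r₁, v² = μ(2/r − 1/a) gives v_p = √[μ(2/r₁ − 1/a_t)] = 29.741 km/s.
First burn Δv₁ = |v_p − v₁| = 6.965 km/s.
At r₂, v₂ = √(μ/r₂) = 9.470 km/s.
Transfer-orbit speed at r₂: v_a = √[μ(2/r₂ − 1/a_t)] = 5.142 km/s.
Second burn Δv₂ = |v₂ − v_a| = 4.328 km/s.
Δv = Δv₁ + Δv₂ = 6.965 + 4.328 = 11.29 km/s.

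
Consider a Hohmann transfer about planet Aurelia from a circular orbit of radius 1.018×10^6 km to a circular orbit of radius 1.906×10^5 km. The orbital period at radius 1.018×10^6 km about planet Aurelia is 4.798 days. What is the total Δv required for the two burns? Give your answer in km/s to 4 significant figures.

Δv = 17.39 km/s

From Kepler's third law T² = 4π²r³/μ at r = 1.018×10^6 km, T = 4.798 days = 4.798 × 86400 s = 4.145472×10^5 s: μ = 4π²r³/T² = 2.42357×10^8 km³/s².
The Hohmann ellipse has a_t = (r₁ + r₂)/2 = 6.043×10^5 km.
Circular speed at r₁: v₁ = √(μ/r₁) = √(2.42357×10^8/1.018×10^6) = 15.4296 km/s.
Transfer-orbit speed at r₁ (vis-viva equation): v_a = √[μ(2/r₁ − 1/a_t)] = 8.66540 km/s.
First burn Δv₁ = |v_a − v₁| = 6.7642 km/s.
At r₂, v₂ = √(μ/r₂) = 35.659 km/s.
Transfer-orbit speed at r₂: v_p = √[μ(2/r₂ − 1/a_t)] = 46.282 km/s.
Second burn Δv₂ = |v₂ − v_p| = 10.623 km/s.
Δv = Δv₁ + Δv₂ = 6.7642 + 10.623 = 17.39 km/s.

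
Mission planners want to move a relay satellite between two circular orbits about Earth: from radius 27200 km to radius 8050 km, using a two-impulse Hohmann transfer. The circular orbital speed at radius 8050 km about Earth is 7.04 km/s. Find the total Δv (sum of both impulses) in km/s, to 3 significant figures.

Δv = 2.95 km/s

From the circular-orbit relation v² = μ/r at r = 8050 km: μ = v²r = (7.04)² × 8050 = 3.98971×10^5 km³/s².
Transfer-ellipse semi-major axis a_t = (r₁ + r₂)/2 = (27200 + 8050)/2 = 17625 km.
Circular speed at r₁: v₁ = √(μ/r₁) = √(3.98971×10^5/27200) = 3.8299 km/s.
Transfer-orbit speed at r₁ (v² = μ(2/r − 1/a)): v_a = √[μ(2/r₁ − 1/a_t)] = 2.5883 km/s.
First burn Δv₁ = |v_a − v₁| = 1.2416 km/s.
At r₂, v₂ = √(μ/r₂) = 7.0400 km/s.
Transfer-orbit speed at r₂: v_p = √[μ(2/r₂ − 1/a_t)] = 8.7457 km/s.
Second burn Δv₂ = |v₂ − v_p| = 1.7057 km/s.
Total Δv = Δv₁ + Δv₂ = 2.947 km/s.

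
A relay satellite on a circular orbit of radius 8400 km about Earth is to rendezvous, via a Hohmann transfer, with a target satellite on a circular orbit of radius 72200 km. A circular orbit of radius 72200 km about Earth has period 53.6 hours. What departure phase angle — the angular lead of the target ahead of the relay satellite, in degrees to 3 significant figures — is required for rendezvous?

φ = 105°

From Kepler's third law T² = 4π²r³/μ at r = 72200 km, T = 53.6 hours = 53.6 × 3600 s = 1.9296×10^5 s: μ = 4π²r³/T² = 3.99059×10^5 km³/s².
Transfer-ellipse semi-major axis a_t = (r₁ + r₂)/2 = (8400 + 72200)/2 = 40300 km.
Transfer time t = π√(a_t³/μ) = 40230 s.
The target's mean motion on its circular orbit is ω₂ = √(μ/r₂³) = 3.256×10^-5 rad/s.
Angle swept by the target during transfer: ω₂·t = 1.310 rad = 75.06°.
The relay satellite traverses 180° on the transfer ellipse, so the target must lead by 180° − 75.06° = 105°.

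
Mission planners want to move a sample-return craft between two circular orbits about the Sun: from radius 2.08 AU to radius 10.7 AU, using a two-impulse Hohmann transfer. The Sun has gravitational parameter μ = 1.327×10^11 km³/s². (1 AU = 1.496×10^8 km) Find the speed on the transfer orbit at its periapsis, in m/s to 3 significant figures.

v = 26700 m/s

In km: r₁ = 2.08 × 1.496×10^8 = 3.11168×10^8 km; r₂ = 10.7 × 1.496×10^8 = 1.60072×10^9 km.
Semi-major axis of the transfer orbit: a_t = (3.11168×10^8 + 1.60072×10^9)/2 = 9.55944×10^8 km.
At periapsis, r = 3.11168×10^8 km.
From the vis-viva equation, v = √[μ(2/r − 1/a_t)] = 26.72 km/s.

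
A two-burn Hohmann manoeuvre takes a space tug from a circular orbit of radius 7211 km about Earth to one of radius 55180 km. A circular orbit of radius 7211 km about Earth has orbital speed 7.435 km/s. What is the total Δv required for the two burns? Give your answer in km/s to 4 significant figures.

Δv = 3.849 km/s

From the circular-orbit relation v² = μ/r at r = 7211 km: μ = v²r = (7.435)² × 7211 = 3.98618×10^5 km³/s².
The Hohmann ellipse has a_t = (r₁ + r₂)/2 = 31195.5 km.
Circular speed at r₁: v₁ = √(μ/r₁) = √(3.98618×10^5/7211) = 7.435 km/s.
Transfer-orbit speed at r₁ (vis-viva equation): v_p = √[μ(2/r₁ − 1/a_t)] = 9.888 km/s.
First burn Δv₁ = |v_p − v₁| = 2.453 km/s.
At r₂, v₂ = √(μ/r₂) = 2.688 km/s.
Transfer-orbit speed at r₂: v_a = √[μ(2/r₂ − 1/a_t)] = 1.292 km/s.
Second burn Δv₂ = |v₂ − v_a| = 1.396 km/s.
Total Δv = Δv₁ + Δv₂ = 3.849 km/s.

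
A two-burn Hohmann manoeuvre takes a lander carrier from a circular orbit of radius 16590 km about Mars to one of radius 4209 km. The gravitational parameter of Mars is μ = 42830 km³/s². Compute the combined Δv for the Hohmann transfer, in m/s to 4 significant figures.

Δv = 1424 m/s

The Hohmann ellipse has a_t = (r₁ + r₂)/2 = 10399.5 km.
At r₁ the circular-orbit speed is v₁ = √(μ/r₁) = 1.6068 km/s.
On the transfer ellipse at r₁, vis-viva equation gives v_a = √[μ(2/r₁ − 1/a_t)] = 1.0222 km/s.
First burn Δv₁ = |v_a − v₁| = 0.5846 km/s.
At r₂, v₂ = √(μ/r₂) = 3.18996 km/s.
Transfer-orbit speed at r₂: v_p = √[μ(2/r₂ − 1/a_t)] = 4.02904 km/s.
Second burn Δv₂ = |v₂ − v_p| = 0.8391 km/s.
Δv = Δv₁ + Δv₂ = 0.5846 + 0.8391 = 1.424 km/s.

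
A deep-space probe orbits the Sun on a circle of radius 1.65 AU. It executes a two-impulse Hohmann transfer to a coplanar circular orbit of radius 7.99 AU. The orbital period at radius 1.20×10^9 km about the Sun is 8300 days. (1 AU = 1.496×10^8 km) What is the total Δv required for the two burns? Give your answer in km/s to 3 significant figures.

Δv = 11.0 km/s

From Kepler's third law T² = 4π²r³/μ at r = 1.20×10^9 km, T = 8300 days = 8300 × 86400 s = 7.1712×10^8 s: μ = 4π²r³/T² = 1.32654×10^11 km³/s².
In km: r₁ = 1.65 × 1.496×10^8 = 2.4684×10^8 km; r₂ = 7.99 × 1.496×10^8 = 1.195304×10^9 km.
Semi-major axis of the transfer orbit: a_t = (2.4684×10^8 + 1.195304×10^9)/2 = 7.21072×10^8 km.
At r₁ the circular-orbit speed is v₁ = √(μ/r₁) = 23.182 km/s.
On the transfer ellipse at r₁, vis-viva gives v_p = √[μ(2/r₁ − 1/a_t)] = 29.847 km/s.
First burn Δv₁ = |v_p − v₁| = 6.665 km/s.
Circular speed at r₂: v₂ = √(μ/r₂) = 10.535 km/s.
Transfer-orbit speed at r₂: v_a = √[μ(2/r₂ − 1/a_t)] = 6.1637 km/s.
Second burn Δv₂ = |v₂ − v_a| = 4.371 km/s.
Δv = Δv₁ + Δv₂ = 6.665 + 4.371 = 11.04 km/s.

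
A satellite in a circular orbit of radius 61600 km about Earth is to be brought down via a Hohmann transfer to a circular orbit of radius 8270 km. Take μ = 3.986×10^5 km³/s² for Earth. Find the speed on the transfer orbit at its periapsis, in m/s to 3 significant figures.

Transfer-ellipse semi-major axis a_t = (r₁ + r₂)/2 = (61600 + 8270)/2 = 34935 km.
At periapsis, r = 8270 km.
Applying v² = μ(2/r − 1/a_t): v = 9.219 km/s.

v = 9220 m/s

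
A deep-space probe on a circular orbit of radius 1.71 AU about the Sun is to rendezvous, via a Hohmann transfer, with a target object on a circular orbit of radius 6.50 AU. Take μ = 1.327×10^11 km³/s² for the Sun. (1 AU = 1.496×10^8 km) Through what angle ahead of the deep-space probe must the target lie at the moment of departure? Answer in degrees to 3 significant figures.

In km: r₁ = 1.71 × 1.496×10^8 = 2.55816×10^8 km; r₂ = 6.50 × 1.496×10^8 = 9.724×10^8 km.
Semi-major axis of the transfer orbit: a_t = (2.55816×10^8 + 9.724×10^8)/2 = 6.14108×10^8 km.
The half-period of the transfer ellipse is t = π√(a_t³/μ) = 1.31245×10^8 s.
The target's mean motion on its circular orbit is ω₂ = √(μ/r₂³) = 1.20135×10^-8 rad/s.
Angle swept by the target during transfer: ω₂·t = 1.5767 rad = 90.34°.
Arrival is 180° from departure on the ellipse, so φ = 180° − 90.34° = 89.7°.

φ = 89.7°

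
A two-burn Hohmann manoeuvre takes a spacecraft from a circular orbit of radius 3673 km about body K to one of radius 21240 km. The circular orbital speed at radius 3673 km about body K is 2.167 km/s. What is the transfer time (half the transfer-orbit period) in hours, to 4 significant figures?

From the circular-orbit relation v² = μ/r at r = 3673 km: μ = v²r = (2.167)² × 3673 = 17248.0 km³/s².
Transfer-ellipse semi-major axis a_t = (r₁ + r₂)/2 = (3673 + 21240)/2 = 12456.5 km.
Half the transfer-orbit period gives t = π√(a_t³/μ) = 33256 s.
Converting: 33256 s ÷ 3600 s/hour = 9.238 hours.

t = 9.238 hours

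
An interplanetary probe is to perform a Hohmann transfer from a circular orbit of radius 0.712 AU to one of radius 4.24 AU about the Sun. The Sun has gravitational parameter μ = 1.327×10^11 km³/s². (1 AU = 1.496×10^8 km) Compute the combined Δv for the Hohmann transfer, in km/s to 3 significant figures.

In km: r₁ = 0.712 × 1.496×10^8 = 1.065152×10^8 km; r₂ = 4.24 × 1.496×10^8 = 6.34304×10^8 km.
Semi-major axis of the transfer orbit: a_t = (1.065152×10^8 + 6.34304×10^8)/2 = 3.704096×10^8 km.
At r₁ the circular-orbit speed is v₁ = √(μ/r₁) = 35.30 km/s.
On the transfer ellipse at r₁, v² = μ(2/r − 1/a) gives v_p = √[μ(2/r₁ − 1/a_t)] = 46.19 km/s.
First burn Δv₁ = |v_p − v₁| = 10.89 km/s.
Circular speed at r₂: v₂ = √(μ/r₂) = 14.464 km/s.
Transfer-orbit speed at r₂: v_a = √[μ(2/r₂ − 1/a_t)] = 7.7562 km/s.
Second burn Δv₂ = |v₂ − v_a| = 6.708 km/s.
Total Δv = Δv₁ + Δv₂ = 17.60 km/s.

Δv = 17.6 km/s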